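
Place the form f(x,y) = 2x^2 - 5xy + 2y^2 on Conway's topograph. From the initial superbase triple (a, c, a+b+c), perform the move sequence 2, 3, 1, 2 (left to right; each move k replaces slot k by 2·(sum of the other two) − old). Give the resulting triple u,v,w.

start (2,2,-1) = (f(1,0),f(0,1),f(1,1))
replace slot 2: 2·(2+(-1)) − 2 = 0 → (2,0,-1)
replace slot 3: 2·(2+0) − (-1) = 5 → (2,0,5)
replace slot 1: 2·(0+5) − 2 = 8 → (8,0,5)
replace slot 2: 2·(8+5) − 0 = 26 → (8,26,5)

8,26,5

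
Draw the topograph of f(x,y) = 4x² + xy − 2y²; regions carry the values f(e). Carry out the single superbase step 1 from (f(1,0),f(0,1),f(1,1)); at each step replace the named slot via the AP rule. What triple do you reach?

start (4,-2,3) = (f(1,0),f(0,1),f(1,1))
replace slot 1: 2·((-2)+3) − 4 = -2 → (-2,-2,3)

-2,-2,3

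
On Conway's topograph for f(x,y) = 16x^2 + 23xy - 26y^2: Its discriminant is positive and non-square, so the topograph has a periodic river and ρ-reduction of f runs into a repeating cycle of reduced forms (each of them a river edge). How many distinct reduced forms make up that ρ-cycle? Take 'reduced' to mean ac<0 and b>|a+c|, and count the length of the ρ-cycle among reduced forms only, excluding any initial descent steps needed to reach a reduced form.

D = 2193, ⌊√D⌋ = 46
river: ρ → (-26,29,13)
river: ρ → (13,23,-32)
river: ρ → (-32,41,4)
river: ρ → (4,39,-42)
river: ρ → (-42,45,1)
river: ρ → (1,45,-42)
river: ρ → (-42,39,4)
river: ρ → (4,41,-32)
river: ρ → (-32,23,13)
river: ρ → (13,29,-26)
river: ρ → (-26,23,16)
river: ρ → (16,41,-8)
river: ρ → (-8,39,21)
river: ρ → (21,45,-2)
river: ρ → (-2,43,43)
river: ρ → (43,43,-2)
river: ρ → (-2,45,21)
river: ρ → (21,39,-8)
river: ρ → (-8,41,16)
river: ρ → (16,23,-26)
ρ-cycle length = 20 (tail of 0 descent steps not counted)

20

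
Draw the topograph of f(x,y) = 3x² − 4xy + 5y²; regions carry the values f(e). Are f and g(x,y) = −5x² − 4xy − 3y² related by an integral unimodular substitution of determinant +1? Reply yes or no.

D₁ = -44, D₂ = -44
f: translate: b→2 (≡-4 mod 6), so (3,-4,5)→(3,2,4)
f: reduced (well bottom): (3,2,4) with a≤c, −a<b≤a
g is negative-definite; reduce −g:
−g: flip: (5,4,3)→(3,-4,5)
−g: translate: b→2 (≡-4 mod 6), so (3,-4,5)→(3,2,4)
−g: reduced (well bottom): (3,2,4) with a≤c, −a<b≤a
flip sign back: reduced form of g is (-3,-2,-4)
reduced forms (3, 2, 4) vs (-3, -2, -4) ⇒ inequivalent

no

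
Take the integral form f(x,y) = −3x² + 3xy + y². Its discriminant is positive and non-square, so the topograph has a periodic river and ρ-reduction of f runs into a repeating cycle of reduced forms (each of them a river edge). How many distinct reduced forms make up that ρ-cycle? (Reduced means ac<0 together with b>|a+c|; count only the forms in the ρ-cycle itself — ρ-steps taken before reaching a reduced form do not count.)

D = 21, ⌊√D⌋ = 4
river: ρ → (1,3,-3)
river: ρ → (-3,3,1)
ρ-cycle length = 2 (tail of 0 descent steps not counted)

2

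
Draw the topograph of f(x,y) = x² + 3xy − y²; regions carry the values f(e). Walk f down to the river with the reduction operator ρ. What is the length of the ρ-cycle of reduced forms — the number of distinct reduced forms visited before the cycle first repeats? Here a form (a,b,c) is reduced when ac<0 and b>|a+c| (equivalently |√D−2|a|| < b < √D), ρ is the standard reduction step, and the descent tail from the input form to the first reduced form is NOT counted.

D = 13, ⌊√D⌋ = 3
river: ρ → (-1,3,1)
river: ρ → (1,3,-1)
ρ-cycle length = 2 (tail of 0 descent steps not counted)

2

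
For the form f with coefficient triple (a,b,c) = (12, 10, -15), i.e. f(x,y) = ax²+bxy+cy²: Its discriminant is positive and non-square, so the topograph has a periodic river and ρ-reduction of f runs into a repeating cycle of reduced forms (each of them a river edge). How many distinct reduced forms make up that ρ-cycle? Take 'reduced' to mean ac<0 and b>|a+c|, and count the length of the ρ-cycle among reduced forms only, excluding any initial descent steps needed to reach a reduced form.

D = 820, ⌊√D⌋ = 28
river: ρ → (-15,20,7)
river: ρ → (7,22,-12)
river: ρ → (-12,26,3)
river: ρ → (3,28,-3)
river: ρ → (-3,26,12)
river: ρ → (12,22,-7)
river: ρ → (-7,20,15)
river: ρ → (15,10,-12)
river: ρ → (-12,14,13)
river: ρ → (13,12,-13)
river: ρ → (-13,14,12)
river: ρ → (12,10,-15)
ρ-cycle length = 12 (tail of 0 descent steps not counted)

12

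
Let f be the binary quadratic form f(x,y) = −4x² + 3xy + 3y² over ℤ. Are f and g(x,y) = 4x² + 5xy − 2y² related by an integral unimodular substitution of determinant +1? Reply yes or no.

D₁ = 57, D₂ = 57
river cycle of f (length 6): (3, 3, -4), (-4, 5, 2), (2, 7, -1), (-1, 7, 2), (2, 5, -4), (-4, 3, 3)
river cycle of g (length 6): (-2, 7, 1), (1, 7, -2), (-2, 5, 4), (4, 3, -3), (-3, 3, 4), (4, 5, -2)
cycles differ ⇒ inequivalent

no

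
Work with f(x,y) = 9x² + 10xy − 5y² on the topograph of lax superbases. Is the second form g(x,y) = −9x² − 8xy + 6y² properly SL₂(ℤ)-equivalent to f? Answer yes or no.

D₁ = 280, D₂ = 280
river cycle of f (length 6): (-5, 10, 9), (9, 8, -6), (-6, 16, 1), (1, 16, -6), (-6, 8, 9), (9, 10, -5)
river cycle of g (length 6): (6, 8, -9), (-9, 10, 5), (5, 10, -9), (-9, 8, 6), (6, 16, -1), (-1, 16, 6)
cycles differ ⇒ inequivalent

no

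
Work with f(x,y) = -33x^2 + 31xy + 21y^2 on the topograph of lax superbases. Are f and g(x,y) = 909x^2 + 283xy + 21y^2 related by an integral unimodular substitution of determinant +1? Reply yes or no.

D₁ = 3733, D₂ = 3733
river cycle of f (length 46): (21, 53, -11), (-11, 57, 11), (11, 53, -21), (-21, 31, 33), (33, 35, -19), (-19, 41, 27), (27, 13, -33), (-33, 53, 7), (7, 59, -9), (-9, 49, 37), … (36 more)
river cycle of g (length 46): (21, 53, -11), (-11, 57, 11), (11, 53, -21), (-21, 31, 33), (33, 35, -19), (-19, 41, 27), (27, 13, -33), (-33, 53, 7), (7, 59, -9), (-9, 49, 37), … (36 more)
cycles coincide ⇒ equivalent

yes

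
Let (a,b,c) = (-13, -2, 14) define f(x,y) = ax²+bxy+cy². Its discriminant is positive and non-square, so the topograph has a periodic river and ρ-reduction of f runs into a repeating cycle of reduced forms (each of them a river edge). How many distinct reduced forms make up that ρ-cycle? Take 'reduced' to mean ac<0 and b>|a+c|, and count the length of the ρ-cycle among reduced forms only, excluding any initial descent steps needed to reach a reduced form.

D = 732, ⌊√D⌋ = 27
descent: ρ → (14,2,-13)  [lands on river]
river: ρ → (-13,24,3)
river: ρ → (3,24,-13)
river: ρ → (-13,2,14)
river: ρ → (14,26,-1)
river: ρ → (-1,26,14)
ρ-cycle length = 6 (tail of 1 descent step not counted)

6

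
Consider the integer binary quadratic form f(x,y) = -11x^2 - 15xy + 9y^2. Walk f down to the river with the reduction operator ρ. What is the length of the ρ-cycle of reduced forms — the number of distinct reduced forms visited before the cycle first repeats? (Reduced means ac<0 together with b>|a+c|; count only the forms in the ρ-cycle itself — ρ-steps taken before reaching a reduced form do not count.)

D = 621, ⌊√D⌋ = 24
descent: ρ → (9,15,-11)  [lands on river]
river: ρ → (-11,7,13)
river: ρ → (13,19,-5)
river: ρ → (-5,21,9)
ρ-cycle length = 4 (tail of 1 descent step not counted)

4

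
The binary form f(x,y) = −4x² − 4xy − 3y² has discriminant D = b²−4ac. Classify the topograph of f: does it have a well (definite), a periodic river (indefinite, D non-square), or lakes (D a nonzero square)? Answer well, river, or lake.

D = b²−4ac = (-4)² − 4·(-4)·(-3) = -32
D < 0 ⇒ definite ⇒ every region one sign ⇒ single well

well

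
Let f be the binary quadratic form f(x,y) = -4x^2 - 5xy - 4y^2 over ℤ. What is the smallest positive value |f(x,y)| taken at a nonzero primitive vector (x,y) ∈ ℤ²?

translate: b→-3 (≡5 mod 8), so (4,5,4)→(4,-3,3)
flip: (4,-3,3)→(3,3,4)
reduced (well bottom): (3,3,4) with a≤c, −a<b≤a
well minimum |f| = |-3| = 3 (negative-definite)

3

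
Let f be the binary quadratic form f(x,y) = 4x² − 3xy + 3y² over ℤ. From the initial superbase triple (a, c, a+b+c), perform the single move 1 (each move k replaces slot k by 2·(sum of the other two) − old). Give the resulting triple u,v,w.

start (4,3,4) = (f(1,0),f(0,1),f(1,1))
replace slot 1: 2·(3+4) − 4 = 10 → (10,3,4)

10,3,4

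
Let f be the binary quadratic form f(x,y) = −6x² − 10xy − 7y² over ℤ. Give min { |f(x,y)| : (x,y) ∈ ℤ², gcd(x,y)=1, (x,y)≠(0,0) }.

translate: b→-2 (≡10 mod 12), so (6,10,7)→(6,-2,3)
flip: (6,-2,3)→(3,2,6)
reduced (well bottom): (3,2,6) with a≤c, −a<b≤a
well minimum |f| = |-3| = 3 (negative-definite)

3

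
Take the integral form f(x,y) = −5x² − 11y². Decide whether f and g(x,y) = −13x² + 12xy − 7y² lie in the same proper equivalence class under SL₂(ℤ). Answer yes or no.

D₁ = -220, D₂ = -220
f is negative-definite; reduce −f:
−f: reduced (well bottom): (5,0,11) with a≤c, −a<b≤a
flip sign back: reduced form of f is (-5,0,-11)
g is negative-definite; reduce −g:
−g: flip: (13,-12,7)→(7,12,13)
−g: translate: b→-2 (≡12 mod 14), so (7,12,13)→(7,-2,8)
−g: reduced (well bottom): (7,-2,8) with a≤c, −a<b≤a
flip sign back: reduced form of g is (-7,2,-8)
reduced forms (-5, 0, -11) vs (-7, 2, -8) ⇒ inequivalent

no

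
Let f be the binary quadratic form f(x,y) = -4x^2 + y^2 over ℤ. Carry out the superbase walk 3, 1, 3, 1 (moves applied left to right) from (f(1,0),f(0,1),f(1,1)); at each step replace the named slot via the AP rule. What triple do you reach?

start (-4,1,-3) = (f(1,0),f(0,1),f(1,1))
replace slot 3: 2·((-4)+1) − (-3) = -3 → (-4,1,-3)
replace slot 1: 2·(1+(-3)) − (-4) = 0 → (0,1,-3)
replace slot 3: 2·(0+1) − (-3) = 5 → (0,1,5)
replace slot 1: 2·(1+5) − 0 = 12 → (12,1,5)

12,1,5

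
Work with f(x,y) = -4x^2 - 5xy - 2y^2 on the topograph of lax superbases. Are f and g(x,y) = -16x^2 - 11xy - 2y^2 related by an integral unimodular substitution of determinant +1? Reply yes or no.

D₁ = -7, D₂ = -7
f is negative-definite; reduce −f:
−f: translate: b→-3 (≡5 mod 8), so (4,5,2)→(4,-3,1)
−f: flip: (4,-3,1)→(1,3,4)
−f: translate: b→1 (≡3 mod 2), so (1,3,4)→(1,1,2)
−f: reduced (well bottom): (1,1,2) with a≤c, −a<b≤a
flip sign back: reduced form of f is (-1,-1,-2)
g is negative-definite; reduce −g:
−g: flip: (16,11,2)→(2,-11,16)
−g: translate: b→1 (≡-11 mod 4), so (2,-11,16)→(2,1,1)
−g: flip: (2,1,1)→(1,-1,2)
−g: translate: b→1 (≡-1 mod 2), so (1,-1,2)→(1,1,2)
−g: reduced (well bottom): (1,1,2) with a≤c, −a<b≤a
flip sign back: reduced form of g is (-1,-1,-2)
reduced forms (-1, -1, -2) vs (-1, -1, -2) ⇒ equivalent

yes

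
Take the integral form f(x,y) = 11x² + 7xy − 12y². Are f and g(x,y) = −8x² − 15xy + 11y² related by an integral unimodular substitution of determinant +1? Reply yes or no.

D₁ = 577, D₂ = 577
river cycle of f (length 10): (-12, 17, 6), (6, 19, -9), (-9, 17, 8), (8, 15, -11), (-11, 7, 12), (12, 17, -6), (-6, 19, 9), (9, 17, -8), (-8, 15, 11), (11, 7, -12)
river cycle of g (length 10): (11, 15, -8), (-8, 17, 9), (9, 19, -6), (-6, 17, 12), (12, 7, -11), (-11, 15, 8), (8, 17, -9), (-9, 19, 6), (6, 17, -12), (-12, 7, 11)
cycles differ ⇒ inequivalent

no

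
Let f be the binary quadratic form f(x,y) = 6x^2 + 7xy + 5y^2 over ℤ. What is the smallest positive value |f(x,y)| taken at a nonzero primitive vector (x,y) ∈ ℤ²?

translate: b→-5 (≡7 mod 12), so (6,7,5)→(6,-5,4)
flip: (6,-5,4)→(4,5,6)
translate: b→-3 (≡5 mod 8), so (4,5,6)→(4,-3,5)
reduced (well bottom): (4,-3,5) with a≤c, −a<b≤a
well minimum = a = 4

4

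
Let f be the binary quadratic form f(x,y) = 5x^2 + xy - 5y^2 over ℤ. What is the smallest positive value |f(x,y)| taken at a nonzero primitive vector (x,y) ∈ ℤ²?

river: ρ → (-5,9,1)
river: ρ → (1,9,-5)
river: ρ → (-5,1,5)
river: ρ → (5,9,-1)
river: ρ → (-1,9,5)
river: ρ → (5,1,-5)
closes: descent 0, river 6
min |a| on river = 1

1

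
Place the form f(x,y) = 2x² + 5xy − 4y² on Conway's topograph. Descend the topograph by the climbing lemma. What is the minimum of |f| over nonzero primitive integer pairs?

river: ρ → (-4,3,3)
river: ρ → (3,3,-4)
river: ρ → (-4,5,2)
river: ρ → (2,7,-1)
river: ρ → (-1,7,2)
river: ρ → (2,5,-4)
closes: descent 0, river 6
min |a| on river = 1

1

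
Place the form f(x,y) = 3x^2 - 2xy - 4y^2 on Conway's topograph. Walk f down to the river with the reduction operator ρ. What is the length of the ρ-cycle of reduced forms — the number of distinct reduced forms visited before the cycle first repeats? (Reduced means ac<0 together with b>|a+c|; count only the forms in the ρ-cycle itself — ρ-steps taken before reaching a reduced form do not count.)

D = 52, ⌊√D⌋ = 7
descent: ρ → (-4,2,3)  [lands on river]
river: ρ → (3,4,-3)
river: ρ → (-3,2,4)
river: ρ → (4,6,-1)
river: ρ → (-1,6,4)
river: ρ → (4,2,-3)
river: ρ → (-3,4,3)
river: ρ → (3,2,-4)
river: ρ → (-4,6,1)
river: ρ → (1,6,-4)
ρ-cycle length = 10 (tail of 1 descent step not counted)

10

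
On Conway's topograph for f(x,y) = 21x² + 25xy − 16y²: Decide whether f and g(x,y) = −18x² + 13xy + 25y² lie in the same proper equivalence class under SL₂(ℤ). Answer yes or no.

D₁ = 1969, D₂ = 1969
river cycle of f (length 70): (-16, 39, 7), (7, 31, -36), (-36, 41, 2), (2, 43, -15), (-15, 17, 28), (28, 39, -4), (-4, 41, 18), (18, 31, -14), (-14, 25, 24), (24, 23, -15), … (60 more)
river cycle of g (length 70): (25, 37, -6), (-6, 35, 31), (31, 27, -10), (-10, 33, 22), (22, 11, -21), (-21, 31, 12), (12, 41, -6), (-6, 43, 5), (5, 37, -30), (-30, 23, 12), … (60 more)
cycles differ ⇒ inequivalent

no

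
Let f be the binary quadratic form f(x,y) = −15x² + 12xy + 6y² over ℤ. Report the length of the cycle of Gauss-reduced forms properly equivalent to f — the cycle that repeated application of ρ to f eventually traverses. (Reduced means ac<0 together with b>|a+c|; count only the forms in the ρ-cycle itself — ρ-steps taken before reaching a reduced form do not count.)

D = 504, ⌊√D⌋ = 22
river: ρ → (6,12,-15)
river: ρ → (-15,18,3)
river: ρ → (3,18,-15)
river: ρ → (-15,12,6)
ρ-cycle length = 4 (tail of 0 descent steps not counted)

4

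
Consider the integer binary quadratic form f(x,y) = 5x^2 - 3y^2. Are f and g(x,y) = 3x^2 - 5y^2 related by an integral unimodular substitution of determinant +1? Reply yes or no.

D₁ = 60, D₂ = 60
river cycle of f (length 2): (-3, 6, 2), (2, 6, -3)
river cycle of g (length 2): (3, 6, -2), (-2, 6, 3)
cycles differ ⇒ inequivalent

no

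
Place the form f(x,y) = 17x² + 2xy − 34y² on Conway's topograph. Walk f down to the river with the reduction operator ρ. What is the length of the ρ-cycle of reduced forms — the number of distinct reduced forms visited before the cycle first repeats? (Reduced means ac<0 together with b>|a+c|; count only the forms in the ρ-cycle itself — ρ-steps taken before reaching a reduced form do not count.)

D = 2316, ⌊√D⌋ = 48
descent: ρ → (-34,-2,17)
descent: ρ → (17,36,-15)  [lands on river]
river: ρ → (-15,24,29)
river: ρ → (29,34,-10)
river: ρ → (-10,46,5)
river: ρ → (5,44,-19)
river: ρ → (-19,32,17)
ρ-cycle length = 6 (tail of 2 descent steps not counted)

6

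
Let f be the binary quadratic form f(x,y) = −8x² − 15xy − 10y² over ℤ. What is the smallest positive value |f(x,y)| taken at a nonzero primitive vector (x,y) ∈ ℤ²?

translate: b→-1 (≡15 mod 16), so (8,15,10)→(8,-1,3)
flip: (8,-1,3)→(3,1,8)
reduced (well bottom): (3,1,8) with a≤c, −a<b≤a
well minimum |f| = |-3| = 3 (negative-definite)

3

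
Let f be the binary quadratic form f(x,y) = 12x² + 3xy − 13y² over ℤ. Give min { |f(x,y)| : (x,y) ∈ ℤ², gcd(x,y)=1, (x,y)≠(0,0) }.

river: ρ → (-13,23,2)
river: ρ → (2,25,-1)
river: ρ → (-1,25,2)
river: ρ → (2,23,-13)
river: ρ → (-13,3,12)
river: ρ → (12,21,-4)
river: ρ → (-4,19,17)
river: ρ → (17,15,-6)
river: ρ → (-6,21,8)
river: ρ → (8,11,-16)
river: ρ → (-16,21,3)
river: ρ → (3,21,-16)
river: ρ → (-16,11,8)
river: ρ → (8,21,-6)
river: ρ → (-6,15,17)
river: ρ → (17,19,-4)
river: ρ → (-4,21,12)
river: ρ → (12,3,-13)
closes: descent 0, river 18
min |a| on river = 1

1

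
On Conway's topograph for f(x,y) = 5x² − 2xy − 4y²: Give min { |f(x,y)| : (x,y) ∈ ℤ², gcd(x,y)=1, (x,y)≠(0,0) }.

descent: ρ → (-4,2,5)  [lands on river]
river: ρ → (5,8,-1)
river: ρ → (-1,8,5)
river: ρ → (5,2,-4)
river: ρ → (-4,6,3)
river: ρ → (3,6,-4)
closes: descent 1, river 6
min |a| on river = 1

1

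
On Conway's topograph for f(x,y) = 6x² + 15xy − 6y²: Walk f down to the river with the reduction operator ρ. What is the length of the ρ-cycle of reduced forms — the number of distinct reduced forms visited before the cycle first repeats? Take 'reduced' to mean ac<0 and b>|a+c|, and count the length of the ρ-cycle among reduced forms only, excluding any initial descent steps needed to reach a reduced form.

D = 369, ⌊√D⌋ = 19
river: ρ → (-6,9,12)
river: ρ → (12,15,-3)
river: ρ → (-3,15,12)
river: ρ → (12,9,-6)
river: ρ → (-6,15,6)
river: ρ → (6,9,-12)
river: ρ → (-12,15,3)
river: ρ → (3,15,-12)
river: ρ → (-12,9,6)
river: ρ → (6,15,-6)
ρ-cycle length = 10 (tail of 0 descent steps not counted)

10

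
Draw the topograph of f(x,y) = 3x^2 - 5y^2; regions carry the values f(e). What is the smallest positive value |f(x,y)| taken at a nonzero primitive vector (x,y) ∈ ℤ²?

descent: ρ → (-5,0,3)
descent: ρ → (3,6,-2)  [lands on river]
river: ρ → (-2,6,3)
closes: descent 2, river 2
min |a| on river = 2

2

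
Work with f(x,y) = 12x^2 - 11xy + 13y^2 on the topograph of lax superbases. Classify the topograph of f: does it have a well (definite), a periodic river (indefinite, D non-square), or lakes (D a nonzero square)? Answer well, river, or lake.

D = b²−4ac = (-11)² − 4·12·13 = -503
D < 0 ⇒ definite ⇒ every region one sign ⇒ single well

well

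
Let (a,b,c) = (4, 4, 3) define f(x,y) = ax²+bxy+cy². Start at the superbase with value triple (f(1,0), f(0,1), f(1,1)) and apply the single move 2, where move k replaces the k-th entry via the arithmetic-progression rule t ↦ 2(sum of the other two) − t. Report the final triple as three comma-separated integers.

start (4,3,11) = (f(1,0),f(0,1),f(1,1))
replace slot 2: 2·(4+11) − 3 = 27 → (4,27,11)

4,27,11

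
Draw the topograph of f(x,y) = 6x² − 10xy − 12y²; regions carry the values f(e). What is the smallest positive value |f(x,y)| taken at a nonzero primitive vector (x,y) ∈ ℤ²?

descent: ρ → (-12,10,6)  [lands on river]
river: ρ → (6,14,-8)
river: ρ → (-8,18,2)
river: ρ → (2,18,-8)
river: ρ → (-8,14,6)
river: ρ → (6,10,-12)
river: ρ → (-12,14,4)
river: ρ → (4,18,-4)
river: ρ → (-4,14,12)
river: ρ → (12,10,-6)
river: ρ → (-6,14,8)
river: ρ → (8,18,-2)
river: ρ → (-2,18,8)
river: ρ → (8,14,-6)
river: ρ → (-6,10,12)
river: ρ → (12,14,-4)
river: ρ → (-4,18,4)
river: ρ → (4,14,-12)
closes: descent 1, river 18
min |a| on river = 2

2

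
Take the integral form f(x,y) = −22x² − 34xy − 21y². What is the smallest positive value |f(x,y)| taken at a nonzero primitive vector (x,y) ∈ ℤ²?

translate: b→-10 (≡34 mod 44), so (22,34,21)→(22,-10,9)
flip: (22,-10,9)→(9,10,22)
translate: b→-8 (≡10 mod 18), so (9,10,22)→(9,-8,21)
reduced (well bottom): (9,-8,21) with a≤c, −a<b≤a
well minimum |f| = |-9| = 9 (negative-definite)

9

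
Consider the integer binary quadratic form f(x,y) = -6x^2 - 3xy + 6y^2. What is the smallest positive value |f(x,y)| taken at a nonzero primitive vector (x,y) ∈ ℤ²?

descent: ρ → (6,3,-6)  [lands on river]
river: ρ → (-6,9,3)
river: ρ → (3,9,-6)
river: ρ → (-6,3,6)
river: ρ → (6,9,-3)
river: ρ → (-3,9,6)
closes: descent 1, river 6
min |a| on river = 3

3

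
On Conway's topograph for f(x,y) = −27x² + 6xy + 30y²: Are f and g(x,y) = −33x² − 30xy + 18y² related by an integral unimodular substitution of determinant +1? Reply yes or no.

D₁ = 3276, D₂ = 3276
river cycle of f (length 8): (30, 54, -3), (-3, 54, 30), (30, 6, -27), (-27, 48, 9), (9, 42, -42), (-42, 42, 9), (9, 48, -27), (-27, 6, 30)
river cycle of g (length 8): (18, 30, -33), (-33, 36, 15), (15, 54, -6), (-6, 54, 15), (15, 36, -33), (-33, 30, 18), (18, 42, -21), (-21, 42, 18)
cycles differ ⇒ inequivalent

no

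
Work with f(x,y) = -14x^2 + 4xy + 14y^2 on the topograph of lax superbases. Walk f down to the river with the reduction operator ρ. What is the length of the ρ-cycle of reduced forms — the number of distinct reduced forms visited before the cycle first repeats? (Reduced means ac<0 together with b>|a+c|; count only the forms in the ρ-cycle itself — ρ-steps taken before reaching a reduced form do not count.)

D = 800, ⌊√D⌋ = 28
river: ρ → (14,24,-4)
river: ρ → (-4,24,14)
river: ρ → (14,4,-14)
river: ρ → (-14,24,4)
river: ρ → (4,24,-14)
river: ρ → (-14,4,14)
ρ-cycle length = 6 (tail of 0 descent steps not counted)

6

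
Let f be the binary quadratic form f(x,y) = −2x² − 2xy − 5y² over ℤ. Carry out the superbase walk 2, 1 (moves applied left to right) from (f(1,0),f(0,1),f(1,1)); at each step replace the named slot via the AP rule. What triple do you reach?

start (-2,-5,-9) = (f(1,0),f(0,1),f(1,1))
replace slot 2: 2·((-2)+(-9)) − (-5) = -17 → (-2,-17,-9)
replace slot 1: 2·((-17)+(-9)) − (-2) = -50 → (-50,-17,-9)

-50,-17,-9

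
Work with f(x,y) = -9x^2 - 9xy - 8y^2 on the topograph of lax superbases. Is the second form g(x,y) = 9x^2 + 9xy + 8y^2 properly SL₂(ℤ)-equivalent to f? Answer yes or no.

D₁ = -207, D₂ = -207
f is negative-definite; reduce −f:
−f: flip: (9,9,8)→(8,-9,9)
−f: translate: b→7 (≡-9 mod 16), so (8,-9,9)→(8,7,8)
−f: reduced (well bottom): (8,7,8) with a≤c, −a<b≤a
flip sign back: reduced form of f is (-8,-7,-8)
g: flip: (9,9,8)→(8,-9,9)
g: translate: b→7 (≡-9 mod 16), so (8,-9,9)→(8,7,8)
g: reduced (well bottom): (8,7,8) with a≤c, −a<b≤a
reduced forms (-8, -7, -8) vs (8, 7, 8) ⇒ inequivalent

no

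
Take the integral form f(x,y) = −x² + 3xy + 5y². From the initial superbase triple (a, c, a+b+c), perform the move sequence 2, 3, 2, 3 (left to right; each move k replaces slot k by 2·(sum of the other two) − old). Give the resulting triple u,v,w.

start (-1,5,7) = (f(1,0),f(0,1),f(1,1))
replace slot 2: 2·((-1)+7) − 5 = 7 → (-1,7,7)
replace slot 3: 2·((-1)+7) − 7 = 5 → (-1,7,5)
replace slot 2: 2·((-1)+5) − 7 = 1 → (-1,1,5)
replace slot 3: 2·((-1)+1) − 5 = -5 → (-1,1,-5)

-1,1,-5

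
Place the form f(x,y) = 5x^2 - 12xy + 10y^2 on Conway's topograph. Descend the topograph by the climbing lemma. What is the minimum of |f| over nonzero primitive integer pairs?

translate: b→-2 (≡-12 mod 10), so (5,-12,10)→(5,-2,3)
flip: (5,-2,3)→(3,2,5)
reduced (well bottom): (3,2,5) with a≤c, −a<b≤a
well minimum = a = 3

3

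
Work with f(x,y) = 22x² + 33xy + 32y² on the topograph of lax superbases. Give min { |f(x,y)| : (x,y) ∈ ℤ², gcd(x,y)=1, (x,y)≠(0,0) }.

translate: b→-11 (≡33 mod 44), so (22,33,32)→(22,-11,21)
flip: (22,-11,21)→(21,11,22)
reduced (well bottom): (21,11,22) with a≤c, −a<b≤a
well minimum = a = 21

21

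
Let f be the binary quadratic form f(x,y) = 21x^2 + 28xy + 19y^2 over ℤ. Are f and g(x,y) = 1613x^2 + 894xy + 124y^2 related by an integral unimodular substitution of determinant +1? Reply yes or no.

D₁ = -812, D₂ = -812
f: translate: b→-14 (≡28 mod 42), so (21,28,19)→(21,-14,12)
f: flip: (21,-14,12)→(12,14,21)
f: translate: b→-10 (≡14 mod 24), so (12,14,21)→(12,-10,19)
f: reduced (well bottom): (12,-10,19) with a≤c, −a<b≤a
g: flip: (1613,894,124)→(124,-894,1613)
g: translate: b→98 (≡-894 mod 248), so (124,-894,1613)→(124,98,21)
g: flip: (124,98,21)→(21,-98,124)
g: translate: b→-14 (≡-98 mod 42), so (21,-98,124)→(21,-14,12)
g: flip: (21,-14,12)→(12,14,21)
g: translate: b→-10 (≡14 mod 24), so (12,14,21)→(12,-10,19)
g: reduced (well bottom): (12,-10,19) with a≤c, −a<b≤a
reduced forms (12, -10, 19) vs (12, -10, 19) ⇒ equivalent

yes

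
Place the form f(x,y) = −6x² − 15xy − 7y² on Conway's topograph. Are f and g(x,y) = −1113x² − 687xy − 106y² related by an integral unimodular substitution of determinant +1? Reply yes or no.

D₁ = 57, D₂ = 57
river cycle of f (length 6): (2, 7, -1), (-1, 7, 2), (2, 5, -4), (-4, 3, 3), (3, 3, -4), (-4, 5, 2)
river cycle of g (length 6): (2, 7, -1), (-1, 7, 2), (2, 5, -4), (-4, 3, 3), (3, 3, -4), (-4, 5, 2)
cycles coincide ⇒ equivalent

yes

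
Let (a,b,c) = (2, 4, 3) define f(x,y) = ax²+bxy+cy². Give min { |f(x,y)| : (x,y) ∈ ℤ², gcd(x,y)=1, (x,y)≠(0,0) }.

translate: b→0 (≡4 mod 4), so (2,4,3)→(2,0,1)
flip: (2,0,1)→(1,0,2)
reduced (well bottom): (1,0,2) with a≤c, −a<b≤a
well minimum = a = 1

1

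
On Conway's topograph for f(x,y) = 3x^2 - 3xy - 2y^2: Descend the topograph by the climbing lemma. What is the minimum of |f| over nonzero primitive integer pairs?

descent: ρ → (-2,3,3)  [lands on river]
river: ρ → (3,3,-2)
river: ρ → (-2,5,1)
river: ρ → (1,5,-2)
closes: descent 1, river 4
min |a| on river = 1

1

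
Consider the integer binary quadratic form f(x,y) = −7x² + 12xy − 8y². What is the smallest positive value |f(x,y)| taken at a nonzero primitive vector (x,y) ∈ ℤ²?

translate: b→2 (≡-12 mod 14), so (7,-12,8)→(7,2,3)
flip: (7,2,3)→(3,-2,7)
reduced (well bottom): (3,-2,7) with a≤c, −a<b≤a
well minimum |f| = |-3| = 3 (negative-definite)

3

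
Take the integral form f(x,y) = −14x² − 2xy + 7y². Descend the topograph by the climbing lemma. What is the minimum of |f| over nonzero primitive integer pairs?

descent: ρ → (7,16,-5)  [lands on river]
river: ρ → (-5,14,10)
river: ρ → (10,6,-9)
river: ρ → (-9,12,7)
closes: descent 1, river 4
min |a| on river = 5

5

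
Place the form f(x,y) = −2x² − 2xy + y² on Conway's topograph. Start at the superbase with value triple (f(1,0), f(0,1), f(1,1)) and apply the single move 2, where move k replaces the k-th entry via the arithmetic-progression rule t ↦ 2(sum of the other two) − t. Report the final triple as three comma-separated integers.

start (-2,1,-3) = (f(1,0),f(0,1),f(1,1))
replace slot 2: 2·((-2)+(-3)) − 1 = -11 → (-2,-11,-3)

-2,-11,-3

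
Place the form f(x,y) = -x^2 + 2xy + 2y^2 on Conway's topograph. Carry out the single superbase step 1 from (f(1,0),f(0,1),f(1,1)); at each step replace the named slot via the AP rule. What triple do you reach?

start (-1,2,3) = (f(1,0),f(0,1),f(1,1))
replace slot 1: 2·(2+3) − (-1) = 11 → (11,2,3)

11,2,3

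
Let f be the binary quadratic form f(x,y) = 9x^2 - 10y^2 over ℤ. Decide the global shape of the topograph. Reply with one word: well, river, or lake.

D = b²−4ac = 0² − 4·9·(-10) = 360
D > 0 non-square ⇒ indefinite ⇒ periodic river

river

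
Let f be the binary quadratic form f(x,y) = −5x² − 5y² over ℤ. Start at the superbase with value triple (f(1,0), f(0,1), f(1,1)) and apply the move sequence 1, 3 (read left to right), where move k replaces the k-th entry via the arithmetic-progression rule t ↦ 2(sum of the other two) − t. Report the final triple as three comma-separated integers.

start (-5,-5,-10) = (f(1,0),f(0,1),f(1,1))
replace slot 1: 2·((-5)+(-10)) − (-5) = -25 → (-25,-5,-10)
replace slot 3: 2·((-25)+(-5)) − (-10) = -50 → (-25,-5,-50)

-25,-5,-50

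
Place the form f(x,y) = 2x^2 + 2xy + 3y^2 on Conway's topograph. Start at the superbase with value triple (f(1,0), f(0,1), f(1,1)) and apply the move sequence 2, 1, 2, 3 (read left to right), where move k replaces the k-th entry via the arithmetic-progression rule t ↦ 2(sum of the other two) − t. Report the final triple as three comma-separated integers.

start (2,3,7) = (f(1,0),f(0,1),f(1,1))
replace slot 2: 2·(2+7) − 3 = 15 → (2,15,7)
replace slot 1: 2·(15+7) − 2 = 42 → (42,15,7)
replace slot 2: 2·(42+7) − 15 = 83 → (42,83,7)
replace slot 3: 2·(42+83) − 7 = 243 → (42,83,243)

42,83,243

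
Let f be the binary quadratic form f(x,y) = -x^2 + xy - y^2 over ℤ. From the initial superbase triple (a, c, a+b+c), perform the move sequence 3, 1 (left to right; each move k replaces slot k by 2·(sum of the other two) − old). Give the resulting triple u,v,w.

start (-1,-1,-1) = (f(1,0),f(0,1),f(1,1))
replace slot 3: 2·((-1)+(-1)) − (-1) = -3 → (-1,-1,-3)
replace slot 1: 2·((-1)+(-3)) − (-1) = -7 → (-7,-1,-3)

-7,-1,-3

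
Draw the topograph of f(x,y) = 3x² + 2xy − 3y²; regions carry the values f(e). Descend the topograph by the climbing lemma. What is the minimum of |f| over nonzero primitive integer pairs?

river: ρ → (-3,4,2)
river: ρ → (2,4,-3)
river: ρ → (-3,2,3)
river: ρ → (3,4,-2)
river: ρ → (-2,4,3)
river: ρ → (3,2,-3)
closes: descent 0, river 6
min |a| on river = 2

2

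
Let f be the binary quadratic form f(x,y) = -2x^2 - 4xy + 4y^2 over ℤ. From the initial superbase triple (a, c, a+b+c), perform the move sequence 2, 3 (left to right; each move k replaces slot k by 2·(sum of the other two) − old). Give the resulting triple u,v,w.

start (-2,4,-2) = (f(1,0),f(0,1),f(1,1))
replace slot 2: 2·((-2)+(-2)) − 4 = -12 → (-2,-12,-2)
replace slot 3: 2·((-2)+(-12)) − (-2) = -26 → (-2,-12,-26)

-2,-12,-26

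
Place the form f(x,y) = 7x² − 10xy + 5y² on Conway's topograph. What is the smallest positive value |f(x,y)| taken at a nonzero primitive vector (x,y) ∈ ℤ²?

translate: b→4 (≡-10 mod 14), so (7,-10,5)→(7,4,2)
flip: (7,4,2)→(2,-4,7)
translate: b→0 (≡-4 mod 4), so (2,-4,7)→(2,0,5)
reduced (well bottom): (2,0,5) with a≤c, −a<b≤a
well minimum = a = 2

2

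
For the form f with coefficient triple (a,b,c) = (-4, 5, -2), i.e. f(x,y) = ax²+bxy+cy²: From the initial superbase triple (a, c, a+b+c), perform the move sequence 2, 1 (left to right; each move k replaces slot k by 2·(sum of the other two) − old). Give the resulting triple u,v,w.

start (-4,-2,-1) = (f(1,0),f(0,1),f(1,1))
replace slot 2: 2·((-4)+(-1)) − (-2) = -8 → (-4,-8,-1)
replace slot 1: 2·((-8)+(-1)) − (-4) = -14 → (-14,-8,-1)

-14,-8,-1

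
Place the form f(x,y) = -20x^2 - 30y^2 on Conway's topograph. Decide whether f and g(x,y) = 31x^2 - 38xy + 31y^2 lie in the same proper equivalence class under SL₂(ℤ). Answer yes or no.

D₁ = -2400, D₂ = -2400
f is negative-definite; reduce −f:
−f: reduced (well bottom): (20,0,30) with a≤c, −a<b≤a
flip sign back: reduced form of f is (-20,0,-30)
g: translate: b→24 (≡-38 mod 62), so (31,-38,31)→(31,24,24)
g: flip: (31,24,24)→(24,-24,31)
g: translate: b→24 (≡-24 mod 48), so (24,-24,31)→(24,24,31)
g: reduced (well bottom): (24,24,31) with a≤c, −a<b≤a
reduced forms (-20, 0, -30) vs (24, 24, 31) ⇒ inequivalent

no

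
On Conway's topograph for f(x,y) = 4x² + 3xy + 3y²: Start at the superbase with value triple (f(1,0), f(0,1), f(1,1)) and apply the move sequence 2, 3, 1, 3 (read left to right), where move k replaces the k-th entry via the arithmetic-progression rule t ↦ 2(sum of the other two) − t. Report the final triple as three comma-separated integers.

start (4,3,10) = (f(1,0),f(0,1),f(1,1))
replace slot 2: 2·(4+10) − 3 = 25 → (4,25,10)
replace slot 3: 2·(4+25) − 10 = 48 → (4,25,48)
replace slot 1: 2·(25+48) − 4 = 142 → (142,25,48)
replace slot 3: 2·(142+25) − 48 = 286 → (142,25,286)

142,25,286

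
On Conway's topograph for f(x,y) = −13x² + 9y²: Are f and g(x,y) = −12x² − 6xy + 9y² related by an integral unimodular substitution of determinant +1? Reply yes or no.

D₁ = 468, D₂ = 468
river cycle of f (length 6): (9, 18, -4), (-4, 14, 17), (17, 20, -1), (-1, 20, 17), (17, 14, -4), (-4, 18, 9)
river cycle of g (length 10): (9, 6, -12), (-12, 18, 3), (3, 18, -12), (-12, 6, 9), (9, 12, -9), (-9, 6, 12), (12, 18, -3), (-3, 18, 12), (12, 6, -9), (-9, 12, 9)
cycles differ ⇒ inequivalent

no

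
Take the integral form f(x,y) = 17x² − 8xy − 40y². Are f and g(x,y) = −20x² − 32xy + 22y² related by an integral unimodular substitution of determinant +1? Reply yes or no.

D₁ = 2784, D₂ = 2784
river cycle of f (length 8): (17, 26, -31), (-31, 36, 12), (12, 36, -31), (-31, 26, 17), (17, 42, -15), (-15, 48, 8), (8, 48, -15), (-15, 42, 17)
river cycle of g (length 8): (22, 32, -20), (-20, 48, 6), (6, 48, -20), (-20, 32, 22), (22, 12, -30), (-30, 48, 4), (4, 48, -30), (-30, 12, 22)
cycles differ ⇒ inequivalent

no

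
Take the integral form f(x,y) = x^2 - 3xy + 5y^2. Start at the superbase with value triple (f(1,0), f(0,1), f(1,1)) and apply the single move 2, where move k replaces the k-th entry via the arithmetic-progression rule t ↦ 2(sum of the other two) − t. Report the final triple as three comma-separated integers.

start (1,5,3) = (f(1,0),f(0,1),f(1,1))
replace slot 2: 2·(1+3) − 5 = 3 → (1,3,3)

1,3,3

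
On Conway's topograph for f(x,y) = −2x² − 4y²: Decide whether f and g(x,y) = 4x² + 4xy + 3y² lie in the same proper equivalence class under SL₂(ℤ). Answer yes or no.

D₁ = -32, D₂ = -32
f is negative-definite; reduce −f:
−f: reduced (well bottom): (2,0,4) with a≤c, −a<b≤a
flip sign back: reduced form of f is (-2,0,-4)
g: flip: (4,4,3)→(3,-4,4)
g: translate: b→2 (≡-4 mod 6), so (3,-4,4)→(3,2,3)
g: reduced (well bottom): (3,2,3) with a≤c, −a<b≤a
reduced forms (-2, 0, -4) vs (3, 2, 3) ⇒ inequivalent

no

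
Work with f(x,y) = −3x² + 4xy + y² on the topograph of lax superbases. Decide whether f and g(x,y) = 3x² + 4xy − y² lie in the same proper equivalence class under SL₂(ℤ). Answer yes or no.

D₁ = 28, D₂ = 28
river cycle of f (length 4): (1, 4, -3), (-3, 2, 2), (2, 2, -3), (-3, 4, 1)
river cycle of g (length 4): (-1, 4, 3), (3, 2, -2), (-2, 2, 3), (3, 4, -1)
cycles differ ⇒ inequivalent

no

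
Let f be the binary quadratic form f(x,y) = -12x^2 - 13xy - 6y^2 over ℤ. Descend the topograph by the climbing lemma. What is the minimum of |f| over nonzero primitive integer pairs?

translate: b→-11 (≡13 mod 24), so (12,13,6)→(12,-11,5)
flip: (12,-11,5)→(5,11,12)
translate: b→1 (≡11 mod 10), so (5,11,12)→(5,1,6)
reduced (well bottom): (5,1,6) with a≤c, −a<b≤a
well minimum |f| = |-5| = 5 (negative-definite)

5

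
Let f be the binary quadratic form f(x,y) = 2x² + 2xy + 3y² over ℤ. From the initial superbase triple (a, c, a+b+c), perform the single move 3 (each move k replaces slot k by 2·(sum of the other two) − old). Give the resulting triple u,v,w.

start (2,3,7) = (f(1,0),f(0,1),f(1,1))
replace slot 3: 2·(2+3) − 7 = 3 → (2,3,3)

2,3,3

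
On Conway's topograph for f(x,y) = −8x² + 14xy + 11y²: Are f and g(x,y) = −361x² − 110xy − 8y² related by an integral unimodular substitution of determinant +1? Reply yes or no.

D₁ = 548, D₂ = 548
river cycle of f (length 18): (11, 8, -11), (-11, 14, 8), (8, 18, -7), (-7, 10, 16), (16, 22, -1), (-1, 22, 16), (16, 10, -7), (-7, 18, 8), (8, 14, -11), (-11, 8, 11), … (8 more)
river cycle of g (length 18): (-8, 14, 11), (11, 8, -11), (-11, 14, 8), (8, 18, -7), (-7, 10, 16), (16, 22, -1), (-1, 22, 16), (16, 10, -7), (-7, 18, 8), (8, 14, -11), … (8 more)
cycles coincide ⇒ equivalent

yes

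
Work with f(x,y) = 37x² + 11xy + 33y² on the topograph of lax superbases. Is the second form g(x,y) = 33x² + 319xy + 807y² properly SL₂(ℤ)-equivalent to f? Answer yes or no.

D₁ = -4763, D₂ = -4763
f: flip: (37,11,33)→(33,-11,37)
f: reduced (well bottom): (33,-11,37) with a≤c, −a<b≤a
g: translate: b→-11 (≡319 mod 66), so (33,319,807)→(33,-11,37)
g: reduced (well bottom): (33,-11,37) with a≤c, −a<b≤a
reduced forms (33, -11, 37) vs (33, -11, 37) ⇒ equivalent

yes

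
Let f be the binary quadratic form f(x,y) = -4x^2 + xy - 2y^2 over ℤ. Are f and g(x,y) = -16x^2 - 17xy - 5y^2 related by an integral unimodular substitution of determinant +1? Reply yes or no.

D₁ = -31, D₂ = -31
f is negative-definite; reduce −f:
−f: flip: (4,-1,2)→(2,1,4)
−f: reduced (well bottom): (2,1,4) with a≤c, −a<b≤a
flip sign back: reduced form of f is (-2,-1,-4)
g is negative-definite; reduce −g:
−g: translate: b→-15 (≡17 mod 32), so (16,17,5)→(16,-15,4)
−g: flip: (16,-15,4)→(4,15,16)
−g: translate: b→-1 (≡15 mod 8), so (4,15,16)→(4,-1,2)
−g: flip: (4,-1,2)→(2,1,4)
−g: reduced (well bottom): (2,1,4) with a≤c, −a<b≤a
flip sign back: reduced form of g is (-2,-1,-4)
reduced forms (-2, -1, -4) vs (-2, -1, -4) ⇒ equivalent

yes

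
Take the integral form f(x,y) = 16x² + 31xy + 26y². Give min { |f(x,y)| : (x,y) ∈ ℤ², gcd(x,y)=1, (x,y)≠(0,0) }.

translate: b→-1 (≡31 mod 32), so (16,31,26)→(16,-1,11)
flip: (16,-1,11)→(11,1,16)
reduced (well bottom): (11,1,16) with a≤c, −a<b≤a
well minimum = a = 11

11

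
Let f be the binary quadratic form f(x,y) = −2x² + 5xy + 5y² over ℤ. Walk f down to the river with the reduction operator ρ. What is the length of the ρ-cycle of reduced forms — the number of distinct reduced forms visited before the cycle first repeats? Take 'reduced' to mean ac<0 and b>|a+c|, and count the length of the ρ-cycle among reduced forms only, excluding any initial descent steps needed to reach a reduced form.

D = 65, ⌊√D⌋ = 8
river: ρ → (5,5,-2)
river: ρ → (-2,7,2)
river: ρ → (2,5,-5)
river: ρ → (-5,5,2)
river: ρ → (2,7,-2)
river: ρ → (-2,5,5)
ρ-cycle length = 6 (tail of 0 descent steps not counted)

6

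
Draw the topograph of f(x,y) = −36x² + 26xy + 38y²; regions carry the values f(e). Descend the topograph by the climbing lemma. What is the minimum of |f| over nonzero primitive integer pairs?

river: ρ → (38,50,-24)
river: ρ → (-24,46,42)
river: ρ → (42,38,-28)
river: ρ → (-28,74,6)
river: ρ → (6,70,-52)
river: ρ → (-52,34,24)
river: ρ → (24,62,-24)
river: ρ → (-24,34,52)
river: ρ → (52,70,-6)
river: ρ → (-6,74,28)
river: ρ → (28,38,-42)
river: ρ → (-42,46,24)
river: ρ → (24,50,-38)
river: ρ → (-38,26,36)
river: ρ → (36,46,-28)
river: ρ → (-28,66,16)
river: ρ → (16,62,-36)
river: ρ → (-36,10,42)
river: ρ → (42,74,-4)
river: ρ → (-4,78,4)
river: ρ → (4,74,-42)
river: ρ → (-42,10,36)
river: ρ → (36,62,-16)
river: ρ → (-16,66,28)
river: ρ → (28,46,-36)
river: ρ → (-36,26,38)
closes: descent 0, river 26
min |a| on river = 4

4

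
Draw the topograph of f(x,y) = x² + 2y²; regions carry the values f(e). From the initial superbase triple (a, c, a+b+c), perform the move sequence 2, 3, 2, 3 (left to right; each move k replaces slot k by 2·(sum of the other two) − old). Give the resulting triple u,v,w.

start (1,2,3) = (f(1,0),f(0,1),f(1,1))
replace slot 2: 2·(1+3) − 2 = 6 → (1,6,3)
replace slot 3: 2·(1+6) − 3 = 11 → (1,6,11)
replace slot 2: 2·(1+11) − 6 = 18 → (1,18,11)
replace slot 3: 2·(1+18) − 11 = 27 → (1,18,27)

1,18,27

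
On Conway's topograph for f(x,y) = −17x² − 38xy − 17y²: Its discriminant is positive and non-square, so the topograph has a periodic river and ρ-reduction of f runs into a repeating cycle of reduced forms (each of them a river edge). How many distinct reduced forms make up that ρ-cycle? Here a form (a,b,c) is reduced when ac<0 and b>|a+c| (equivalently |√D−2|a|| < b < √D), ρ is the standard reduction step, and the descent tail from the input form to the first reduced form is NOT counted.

D = 288, ⌊√D⌋ = 16
descent: ρ → (-17,4,4)
descent: ρ → (4,12,-9)  [lands on river]
river: ρ → (-9,6,7)
river: ρ → (7,8,-8)
river: ρ → (-8,8,7)
river: ρ → (7,6,-9)
river: ρ → (-9,12,4)
ρ-cycle length = 6 (tail of 2 descent steps not counted)

6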